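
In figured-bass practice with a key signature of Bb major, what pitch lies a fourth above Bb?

Eb

Counting 3 letter steps above Bb lands on E; in Bb major, that letter is Eb.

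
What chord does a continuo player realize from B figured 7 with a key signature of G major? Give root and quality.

The figures 7 indicate a seventh chord in root position.
In root position the bass is the root, so the root is B.
The chord tones are B, D, F#, A, giving B minor seventh.

B minor seventh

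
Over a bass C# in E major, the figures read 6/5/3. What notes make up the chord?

A third above C# in this key is E.
A fifth above C# in this key is G#.
A sixth above C# in this key is A.
Together with the bass C#, this spells A major seventh in first inversion.

C#, E, G#, A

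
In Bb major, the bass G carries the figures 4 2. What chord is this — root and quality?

A half-diminished seventh

The figures 4 2 indicate a seventh chord in third inversion.
In third inversion the root lies a second above the bass: a second above G in Bb major is A.
The chord tones are G, A, C, Eb, giving A half-diminished seventh.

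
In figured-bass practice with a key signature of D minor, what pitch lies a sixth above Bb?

Counting 5 letter steps above Bb lands on G; in D minor, that letter is G.

G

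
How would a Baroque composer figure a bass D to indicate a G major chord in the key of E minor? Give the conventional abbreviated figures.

6/4

D is the fifth of G major, so the chord is in second inversion.
A triad in second inversion is figured 6/4, conventionally abbreviated 6/4.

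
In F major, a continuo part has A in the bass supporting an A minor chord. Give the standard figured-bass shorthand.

A is the root of A minor, so the chord is in root position.
A triad in root position is figured 5/3, conventionally abbreviated (no figures — root-position triad).

no figures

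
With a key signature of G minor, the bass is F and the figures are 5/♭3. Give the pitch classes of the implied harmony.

A third above F in this key is A, lowered to Ab by the flat.
A fifth above F in this key is C.
Together with the bass F, this spells F minor in root position.

F, Ab, C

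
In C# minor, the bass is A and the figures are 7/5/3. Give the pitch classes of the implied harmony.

A, C#, E, G#

A third above A in this key is C#.
A fifth above A in this key is E.
A seventh above A in this key is G#.
Together with the bass A, this spells A major seventh in root position.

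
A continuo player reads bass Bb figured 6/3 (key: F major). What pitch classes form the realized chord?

A third above Bb in this key is D.
A sixth above Bb in this key is G.
Together with the bass Bb, this spells G minor in first inversion.

Bb, D, G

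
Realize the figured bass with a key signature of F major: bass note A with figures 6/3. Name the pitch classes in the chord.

A, C, F

A third above A in this key is C.
A sixth above A in this key is F.
Together with the bass A, this spells F major in first inversion.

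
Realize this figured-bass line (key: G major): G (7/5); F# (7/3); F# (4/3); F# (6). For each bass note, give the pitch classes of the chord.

G (7/5/3): G, B, D, F#.
F# (7/5/3): F#, A, C, E.
F# (6/4/3): F#, A, B, D.
F# (6/3): F#, A, D.

G, B, D, F# | F#, A, C, E | F#, A, B, D | F#, A, D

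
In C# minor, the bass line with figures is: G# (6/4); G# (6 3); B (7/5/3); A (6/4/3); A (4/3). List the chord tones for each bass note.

G#, C#, E | G#, B, E | B, D#, F#, A | A, C#, D#, F# | A, C#, D#, F#

G# (6/4): G#, C#, E.
G# (6/3): G#, B, E.
B (7/5/3): B, D#, F#, A.
A (6/4/3): A, C#, D#, F#.
A (6/4/3): A, C#, D#, F#.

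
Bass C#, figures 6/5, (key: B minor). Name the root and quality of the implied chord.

A dominant seventh

The figures 6/5 indicate a seventh chord in first inversion.
In first inversion the root lies a sixth above the bass: a sixth above C# in B minor is A.
The chord tones are C#, E, G, A, giving A dominant seventh.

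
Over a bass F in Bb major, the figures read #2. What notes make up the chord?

The written figures #2 are shorthand for 6/4/2: the 6/4 are implied.
A second above F in this key is G, raised to G# by the sharp.
A fourth above F in this key is Bb.
A sixth above F in this key is D.

F, G#, Bb, D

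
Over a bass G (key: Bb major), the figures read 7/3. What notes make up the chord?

The written figures 7/3 are shorthand for 7/5/3: the 5 is implied.
A third above G in this key is Bb.
A fifth above G in this key is D.
A seventh above G in this key is F.
Together with the bass G, this spells G minor seventh in root position.

G, Bb, D, F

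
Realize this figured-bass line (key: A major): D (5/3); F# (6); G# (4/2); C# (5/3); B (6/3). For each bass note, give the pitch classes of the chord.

D (5/3): D, F#, A.
F# (6/3): F#, A, D.
G# (6/4/2): G#, A, C#, E.
C# (5/3): C#, E, G#.
B (6/3): B, D, G#.

D, F#, A | F#, A, D | G#, A, C#, E | C#, E, G# | B, D, G#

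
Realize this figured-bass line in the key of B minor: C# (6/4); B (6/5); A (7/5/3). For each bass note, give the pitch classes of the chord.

C# (6/4): C#, F#, A.
B (6/5/3): B, D, F#, G.
A (7/5/3): A, C#, E, G.

C#, F#, A | B, D, F#, G | A, C#, E, G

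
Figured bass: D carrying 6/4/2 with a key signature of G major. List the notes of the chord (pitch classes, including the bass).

A second above D in this key is E.
A fourth above D in this key is G.
A sixth above D in this key is B.
Together with the bass D, this spells E minor seventh in third inversion.

D, E, G, B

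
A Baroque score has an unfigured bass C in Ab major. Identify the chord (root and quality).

An unfigured bass indicates a triad in root position.
In root position the bass is the root, so the root is C.
The chord tones are C, Eb, G, giving C minor.

C minor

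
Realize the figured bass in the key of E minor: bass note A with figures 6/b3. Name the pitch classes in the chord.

A, Cb, F#

A third above A in this key is C, lowered to Cb by the flat.
A sixth above A in this key is F#.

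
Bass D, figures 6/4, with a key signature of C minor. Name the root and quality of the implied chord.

The figures 6/4 indicate a triad in second inversion.
In second inversion the root lies a fourth above the bass: a fourth above D in C minor is G.
The chord tones are D, G, Bb, giving G minor.

G minor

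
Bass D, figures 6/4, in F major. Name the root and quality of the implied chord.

G minor

The figures 6/4 indicate a triad in second inversion.
In second inversion the root lies a fourth above the bass: a fourth above D in F major is G.
The chord tones are D, G, Bb, giving G minor.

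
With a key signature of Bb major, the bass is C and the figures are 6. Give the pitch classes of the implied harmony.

C, Eb, A

The written figures 6 are shorthand for 6/3: the 3 is implied.
A third above C in this key is Eb.
A sixth above C in this key is A.
Together with the bass C, this spells A diminished in first inversion.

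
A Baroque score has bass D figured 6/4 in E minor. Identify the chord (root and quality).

The figures 6/4 indicate a triad in second inversion.
In second inversion the root lies a fourth above the bass: a fourth above D in E minor is G.
The chord tones are D, G, B, giving G major.

G major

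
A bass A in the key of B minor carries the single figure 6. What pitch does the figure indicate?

F#

Counting 5 letter steps above A lands on F; in B minor, that letter is F#.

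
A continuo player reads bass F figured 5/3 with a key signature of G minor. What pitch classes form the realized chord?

F, A, C

A third above F in this key is A.
A fifth above F in this key is C.
Together with the bass F, this spells F major in root position.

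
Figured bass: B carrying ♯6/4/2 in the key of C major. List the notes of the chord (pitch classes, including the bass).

B, C, E, G#

A second above B in this key is C.
A fourth above B in this key is E.
A sixth above B in this key is G, raised to G# by the sharp.
Together with the bass B, this spells C augmented major seventh in third inversion.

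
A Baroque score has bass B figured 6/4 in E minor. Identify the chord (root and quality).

The figures 6/4 indicate a triad in second inversion.
In second inversion the root lies a fourth above the bass: a fourth above B in E minor is E.
The chord tones are B, E, G, giving E minor.

E minor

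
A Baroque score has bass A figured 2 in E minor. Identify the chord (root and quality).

B minor seventh

The figures 2 indicate a seventh chord in third inversion.
In third inversion the root lies a second above the bass: a second above A in E minor is B.
The chord tones are A, B, D, F#, giving B minor seventh.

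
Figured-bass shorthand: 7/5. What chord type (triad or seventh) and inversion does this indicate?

seventh chord, root position

7/5 is shorthand for 7/5/3.
Intervals of 7/5/3 above the bass form a seventh chord; the bass is the root, so this is root position.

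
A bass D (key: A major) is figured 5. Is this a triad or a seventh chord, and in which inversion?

triad, root position

5 is shorthand for 5/3.
Intervals of 5/3 above the bass form a triad; the bass is the root, so this is root position.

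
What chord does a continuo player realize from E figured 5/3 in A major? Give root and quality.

E major

The figures 5/3 indicate a triad in root position.
In root position the bass is the root, so the root is E.
The chord tones are E, G#, B, giving E major.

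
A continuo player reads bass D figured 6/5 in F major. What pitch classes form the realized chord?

The written figures 6/5 are shorthand for 6/5/3: the 3 is implied.
A third above D in this key is F.
A fifth above D in this key is A.
A sixth above D in this key is Bb.
Together with the bass D, this spells Bb major seventh in first inversion.

D, F, A, Bb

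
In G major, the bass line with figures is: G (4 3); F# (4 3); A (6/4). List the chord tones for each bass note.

G, B, C, E | F#, A, B, D | A, D, F#

G (6/4/3): G, B, C, E.
F# (6/4/3): F#, A, B, D.
A (6/4): A, D, F#.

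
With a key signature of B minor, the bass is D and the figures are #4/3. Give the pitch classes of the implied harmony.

The written figures #4/3 are shorthand for 6/4/3: the 6 is implied.
A third above D in this key is F#.
A fourth above D in this key is G, raised to G# by the sharp.
A sixth above D in this key is B.
Together with the bass D, this spells G# half-diminished seventh in second inversion.

D, F#, G#, B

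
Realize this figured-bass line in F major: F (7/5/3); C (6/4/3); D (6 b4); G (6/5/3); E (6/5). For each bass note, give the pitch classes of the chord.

F, A, C, E | C, E, F, A | D, Gb, Bb | G, Bb, D, E | E, G, Bb, C

F (7/5/3): F, A, C, E.
C (6/4/3): C, E, F, A.
D (6/b4): D, Gb, Bb.
G (6/5/3): G, Bb, D, E.
E (6/5/3): E, G, Bb, C.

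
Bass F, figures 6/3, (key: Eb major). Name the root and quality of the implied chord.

The figures 6/3 indicate a triad in first inversion.
In first inversion the root lies a sixth above the bass: a sixth above F in Eb major is D.
The chord tones are F, Ab, D, giving D diminished.

D diminished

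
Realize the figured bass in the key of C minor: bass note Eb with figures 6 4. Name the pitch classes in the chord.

Eb, Ab, C

A fourth above Eb in this key is Ab.
A sixth above Eb in this key is C.
Together with the bass Eb, this spells Ab major in second inversion.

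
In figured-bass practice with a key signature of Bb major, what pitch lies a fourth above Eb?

Counting 3 letter steps above Eb lands on A; in Bb major, that letter is A.

A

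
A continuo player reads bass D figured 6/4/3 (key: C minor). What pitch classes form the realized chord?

D, F, G, Bb

A third above D in this key is F.
A fourth above D in this key is G.
A sixth above D in this key is Bb.
Together with the bass D, this spells G minor seventh in second inversion.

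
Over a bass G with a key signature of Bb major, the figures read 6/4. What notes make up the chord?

A fourth above G in this key is C.
A sixth above G in this key is Eb.
Together with the bass G, this spells C minor in second inversion.

G, C, Eb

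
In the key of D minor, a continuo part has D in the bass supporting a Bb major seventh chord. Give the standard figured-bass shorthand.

D is the third of Bb major seventh, so the chord is in first inversion.
A seventh chord in first inversion is figured 6/5/3, conventionally abbreviated 6/5.

6/5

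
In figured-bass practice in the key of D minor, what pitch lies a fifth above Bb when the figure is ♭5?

Fb

Counting 4 letter steps above Bb lands on F; in D minor, that letter is F.
The b5 figure lowers it a semitone, giving Fb.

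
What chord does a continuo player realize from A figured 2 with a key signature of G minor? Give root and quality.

Bb major seventh

The figures 2 indicate a seventh chord in third inversion.
In third inversion the root lies a second above the bass: a second above A in G minor is Bb.
The chord tones are A, Bb, D, F, giving Bb major seventh.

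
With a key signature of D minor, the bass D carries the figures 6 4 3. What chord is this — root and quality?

The figures 6 4 3 indicate a seventh chord in second inversion.
In second inversion the root lies a fourth above the bass: a fourth above D in D minor is G.
The chord tones are D, F, G, Bb, giving G minor seventh.

G minor seventh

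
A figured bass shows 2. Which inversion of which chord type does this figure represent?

2 is shorthand for 6/4/2.
Intervals of 6/4/2 above the bass form a seventh chord; the bass is the seventh, so this is third inversion.

seventh chord, third inversion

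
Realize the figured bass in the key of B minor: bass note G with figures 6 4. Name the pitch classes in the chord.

G, C#, E

A fourth above G in this key is C#.
A sixth above G in this key is E.
Together with the bass G, this spells C# diminished in second inversion.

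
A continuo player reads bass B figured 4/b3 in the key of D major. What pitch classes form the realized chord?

B, Db, E, G

The written figures 4/b3 are shorthand for 6/4/3: the 6 is implied.
A third above B in this key is D, lowered to Db by the flat.
A fourth above B in this key is E.
A sixth above B in this key is G.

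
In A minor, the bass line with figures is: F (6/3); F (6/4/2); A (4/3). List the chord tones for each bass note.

F (6/3): F, A, D.
F (6/4/2): F, G, B, D.
A (6/4/3): A, C, D, F.

F, A, D | F, G, B, D | A, C, D, F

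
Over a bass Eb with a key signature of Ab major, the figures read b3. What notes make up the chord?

The written figures b3 are shorthand for 5/3: the 5 is implied.
A third above Eb in this key is G, lowered to Gb by the flat.
A fifth above Eb in this key is Bb.
Together with the bass Eb, this spells Eb minor in root position.

Eb, Gb, Bb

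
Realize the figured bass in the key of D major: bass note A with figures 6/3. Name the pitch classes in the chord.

A third above A in this key is C#.
A sixth above A in this key is F#.
Together with the bass A, this spells F# minor in first inversion.

A, C#, F#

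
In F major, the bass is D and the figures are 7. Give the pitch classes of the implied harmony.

The written figures 7 are shorthand for 7/5/3: the 5/3 are implied.
A third above D in this key is F.
A fifth above D in this key is A.
A seventh above D in this key is C.
Together with the bass D, this spells D minor seventh in root position.

D, F, A, C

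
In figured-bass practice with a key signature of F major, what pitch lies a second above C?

D

Counting 1 letter step above C lands on D; in F major, that letter is D.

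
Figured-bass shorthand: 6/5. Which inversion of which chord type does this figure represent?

6/5 is shorthand for 6/5/3.
Intervals of 6/5/3 above the bass form a seventh chord; the bass is the third, so this is first inversion.

seventh chord, first inversion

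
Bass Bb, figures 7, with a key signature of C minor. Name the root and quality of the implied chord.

Bb dominant seventh

The figures 7 indicate a seventh chord in root position.
In root position the bass is the root, so the root is Bb.
The chord tones are Bb, D, F, Ab, giving Bb dominant seventh.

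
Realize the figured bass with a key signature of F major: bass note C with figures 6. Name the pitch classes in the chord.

The written figures 6 are shorthand for 6/3: the 3 is implied.
A third above C in this key is E.
A sixth above C in this key is A.
Together with the bass C, this spells A minor in first inversion.

C, E, A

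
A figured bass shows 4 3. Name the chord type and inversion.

4 3 is shorthand for 6/4/3.
Intervals of 6/4/3 above the bass form a seventh chord; the bass is the fifth, so this is second inversion.

seventh chord, second inversion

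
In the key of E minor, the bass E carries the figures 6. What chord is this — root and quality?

C major

The figures 6 indicate a triad in first inversion.
In first inversion the root lies a sixth above the bass: a sixth above E in E minor is C.
The chord tones are E, G, C, giving C major.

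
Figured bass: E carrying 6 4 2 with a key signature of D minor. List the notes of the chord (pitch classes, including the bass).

E, F, A, C

A second above E in this key is F.
A fourth above E in this key is A.
A sixth above E in this key is C.
Together with the bass E, this spells F major seventh in third inversion.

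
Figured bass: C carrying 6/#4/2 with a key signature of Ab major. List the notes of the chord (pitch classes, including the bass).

A second above C in this key is Db.
A fourth above C in this key is F, raised to F# by the sharp.
A sixth above C in this key is Ab.

C, Db, F#, Ab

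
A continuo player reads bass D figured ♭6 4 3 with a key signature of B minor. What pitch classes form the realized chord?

A third above D in this key is F#.
A fourth above D in this key is G.
A sixth above D in this key is B, lowered to Bb by the flat.
Together with the bass D, this spells G minor-major seventh in second inversion.

D, F#, G, Bb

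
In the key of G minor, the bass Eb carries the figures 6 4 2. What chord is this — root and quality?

The figures 6 4 2 indicate a seventh chord in third inversion.
In third inversion the root lies a second above the bass: a second above Eb in G minor is F.
The chord tones are Eb, F, A, C, giving F dominant seventh.

F dominant seventh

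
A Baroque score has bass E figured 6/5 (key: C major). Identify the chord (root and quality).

The figures 6/5 indicate a seventh chord in first inversion.
In first inversion the root lies a sixth above the bass: a sixth above E in C major is C.
The chord tones are E, G, B, C, giving C major seventh.

C major seventh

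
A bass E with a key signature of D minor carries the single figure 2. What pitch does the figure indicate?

Counting 1 letter step above E lands on F; in D minor, that letter is F.

F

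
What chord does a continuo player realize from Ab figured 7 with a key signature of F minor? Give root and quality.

The figures 7 indicate a seventh chord in root position.
In root position the bass is the root, so the root is Ab.
The chord tones are Ab, C, Eb, G, giving Ab major seventh.

Ab major seventh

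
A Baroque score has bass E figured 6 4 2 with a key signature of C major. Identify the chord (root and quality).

The figures 6 4 2 indicate a seventh chord in third inversion.
In third inversion the root lies a second above the bass: a second above E in C major is F.
The chord tones are E, F, A, C, giving F major seventh.

F major seventh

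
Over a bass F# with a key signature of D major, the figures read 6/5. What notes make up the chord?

The written figures 6/5 are shorthand for 6/5/3: the 3 is implied.
A third above F# in this key is A.
A fifth above F# in this key is C#.
A sixth above F# in this key is D.
Together with the bass F#, this spells D major seventh in first inversion.

F#, A, C#, D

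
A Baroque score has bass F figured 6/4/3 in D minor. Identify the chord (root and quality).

Bb major seventh

The figures 6/4/3 indicate a seventh chord in second inversion.
In second inversion the root lies a fourth above the bass: a fourth above F in D minor is Bb.
The chord tones are F, A, Bb, D, giving Bb major seventh.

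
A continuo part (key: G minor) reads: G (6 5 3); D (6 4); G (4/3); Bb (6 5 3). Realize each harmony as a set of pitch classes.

G (6/5/3): G, Bb, D, Eb.
D (6/4): D, G, Bb.
G (6/4/3): G, Bb, C, Eb.
Bb (6/5/3): Bb, D, F, G.

G, Bb, D, Eb | D, G, Bb | G, Bb, C, Eb | Bb, D, F, G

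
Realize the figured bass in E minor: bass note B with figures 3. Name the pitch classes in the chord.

The written figures 3 are shorthand for 5/3: the 5 is implied.
A third above B in this key is D.
A fifth above B in this key is F#.
Together with the bass B, this spells B minor in root position.

B, D, F#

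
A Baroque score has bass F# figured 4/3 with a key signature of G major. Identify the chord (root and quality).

The figures 4/3 indicate a seventh chord in second inversion.
In second inversion the root lies a fourth above the bass: a fourth above F# in G major is B.
The chord tones are F#, A, B, D, giving B minor seventh.

B minor seventh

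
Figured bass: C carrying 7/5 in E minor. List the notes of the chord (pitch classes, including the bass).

C, E, G, B

The written figures 7/5 are shorthand for 7/5/3: the 3 is implied.
A third above C in this key is E.
A fifth above C in this key is G.
A seventh above C in this key is B.
Together with the bass C, this spells C major seventh in root position.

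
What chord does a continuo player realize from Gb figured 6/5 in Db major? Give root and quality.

Eb minor seventh

The figures 6/5 indicate a seventh chord in first inversion.
In first inversion the root lies a sixth above the bass: a sixth above Gb in Db major is Eb.
The chord tones are Gb, Bb, Db, Eb, giving Eb minor seventh.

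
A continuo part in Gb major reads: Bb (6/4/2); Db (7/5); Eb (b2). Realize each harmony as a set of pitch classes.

Bb, Cb, Eb, Gb | Db, F, Ab, Cb | Eb, Fb, Ab, Cb

Bb (6/4/2): Bb, Cb, Eb, Gb.
Db (7/5/3): Db, F, Ab, Cb.
Eb (6/4/b2): Eb, Fb, Ab, Cb.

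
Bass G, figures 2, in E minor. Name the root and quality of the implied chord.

The figures 2 indicate a seventh chord in third inversion.
In third inversion the root lies a second above the bass: a second above G in E minor is A.
The chord tones are G, A, C, E, giving A minor seventh.

A minor seventh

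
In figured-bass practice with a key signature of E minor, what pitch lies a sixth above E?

Counting 5 letter steps above E lands on C; in E minor, that letter is C.

C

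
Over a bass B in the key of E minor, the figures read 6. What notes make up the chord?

The written figures 6 are shorthand for 6/3: the 3 is implied.
A third above B in this key is D.
A sixth above B in this key is G.
Together with the bass B, this spells G major in first inversion.

B, D, G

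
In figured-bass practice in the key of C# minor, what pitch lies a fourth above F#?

B

Counting 3 letter steps above F# lands on B; in C# minor, that letter is B.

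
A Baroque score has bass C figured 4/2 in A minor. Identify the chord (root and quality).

The figures 4/2 indicate a seventh chord in third inversion.
In third inversion the root lies a second above the bass: a second above C in A minor is D.
The chord tones are C, D, F, A, giving D minor seventh.

D minor seventh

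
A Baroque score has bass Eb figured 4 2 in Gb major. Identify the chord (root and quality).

F half-diminished seventh

The figures 4 2 indicate a seventh chord in third inversion.
In third inversion the root lies a second above the bass: a second above Eb in Gb major is F.
The chord tones are Eb, F, Ab, Cb, giving F half-diminished seventh.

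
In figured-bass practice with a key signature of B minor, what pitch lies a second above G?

A

Counting 1 letter step above G lands on A; in B minor, that letter is A.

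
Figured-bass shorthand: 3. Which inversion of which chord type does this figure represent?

3 is shorthand for 5/3.
Intervals of 5/3 above the bass form a triad; the bass is the root, so this is root position.

triad, root position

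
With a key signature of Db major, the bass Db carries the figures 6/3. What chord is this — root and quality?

The figures 6/3 indicate a triad in first inversion.
In first inversion the root lies a sixth above the bass: a sixth above Db in Db major is Bb.
The chord tones are Db, F, Bb, giving Bb minor.

Bb minor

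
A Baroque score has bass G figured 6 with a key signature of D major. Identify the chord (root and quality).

E minor

The figures 6 indicate a triad in first inversion.
In first inversion the root lies a sixth above the bass: a sixth above G in D major is E.
The chord tones are G, B, E, giving E minor.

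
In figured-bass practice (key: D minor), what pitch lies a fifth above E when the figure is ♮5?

B

Counting 4 letter steps above E lands on B; in D minor, that letter is Bb.
The ♮5 figure makes it natural, giving B.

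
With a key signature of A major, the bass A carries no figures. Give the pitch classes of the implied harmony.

A, C#, E

An unfigured bass implies 5/3.
A third above A in this key is C#.
A fifth above A in this key is E.
Together with the bass A, this spells A major in root position.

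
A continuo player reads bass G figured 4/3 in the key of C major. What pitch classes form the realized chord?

The written figures 4/3 are shorthand for 6/4/3: the 6 is implied.
A third above G in this key is B.
A fourth above G in this key is C.
A sixth above G in this key is E.
Together with the bass G, this spells C major seventh in second inversion.

G, B, C, E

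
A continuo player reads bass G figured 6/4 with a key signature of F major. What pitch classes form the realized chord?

G, C, E

A fourth above G in this key is C.
A sixth above G in this key is E.
Together with the bass G, this spells C major in second inversion.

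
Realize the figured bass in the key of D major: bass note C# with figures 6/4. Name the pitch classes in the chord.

A fourth above C# in this key is F#.
A sixth above C# in this key is A.
Together with the bass C#, this spells F# minor in second inversion.

C#, F#, A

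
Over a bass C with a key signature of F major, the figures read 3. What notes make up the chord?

The written figures 3 are shorthand for 5/3: the 5 is implied.
A third above C in this key is E.
A fifth above C in this key is G.
Together with the bass C, this spells C major in root position.

C, E, G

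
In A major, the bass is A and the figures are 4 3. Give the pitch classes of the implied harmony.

A, C#, D, F#

The written figures 4 3 are shorthand for 6/4/3: the 6 is implied.
A third above A in this key is C#.
A fourth above A in this key is D.
A sixth above A in this key is F#.
Together with the bass A, this spells D major seventh in second inversion.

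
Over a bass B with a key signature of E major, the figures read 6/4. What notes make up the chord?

A fourth above B in this key is E.
A sixth above B in this key is G#.
Together with the bass B, this spells E major in second inversion.

B, E, G#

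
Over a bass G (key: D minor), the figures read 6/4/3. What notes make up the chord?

G, Bb, C, E

A third above G in this key is Bb.
A fourth above G in this key is C.
A sixth above G in this key is E.
Together with the bass G, this spells C dominant seventh in second inversion.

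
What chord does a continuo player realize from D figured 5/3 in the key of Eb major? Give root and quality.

D diminished

The figures 5/3 indicate a triad in root position.
In root position the bass is the root, so the root is D.
The chord tones are D, F, Ab, giving D diminished.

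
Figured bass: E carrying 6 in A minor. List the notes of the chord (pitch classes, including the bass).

The written figures 6 are shorthand for 6/3: the 3 is implied.
A third above E in this key is G.
A sixth above E in this key is C.
Together with the bass E, this spells C major in first inversion.

E, G, C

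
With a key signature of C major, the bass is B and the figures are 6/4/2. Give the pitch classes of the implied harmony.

B, C, E, G

A second above B in this key is C.
A fourth above B in this key is E.
A sixth above B in this key is G.
Together with the bass B, this spells C major seventh in third inversion.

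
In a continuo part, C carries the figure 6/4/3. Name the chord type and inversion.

Intervals of 6/4/3 above the bass form a seventh chord; the bass is the fifth, so this is second inversion.

seventh chord, second inversion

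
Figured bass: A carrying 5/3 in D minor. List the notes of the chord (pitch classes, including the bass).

A, C, E

A third above A in this key is C.
A fifth above A in this key is E.
Together with the bass A, this spells A minor in root position.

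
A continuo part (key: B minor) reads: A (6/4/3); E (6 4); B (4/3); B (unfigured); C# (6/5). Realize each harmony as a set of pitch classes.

A (6/4/3): A, C#, D, F#.
E (6/4): E, A, C#.
B (6/4/3): B, D, E, G.
B (5/3): B, D, F#.
C# (6/5/3): C#, E, G, A.

A, C#, D, F# | E, A, C# | B, D, E, G | B, D, F# | C#, E, G, A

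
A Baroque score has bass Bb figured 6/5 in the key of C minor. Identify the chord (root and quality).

G minor seventh

The figures 6/5 indicate a seventh chord in first inversion.
In first inversion the root lies a sixth above the bass: a sixth above Bb in C minor is G.
The chord tones are Bb, D, F, G, giving G minor seventh.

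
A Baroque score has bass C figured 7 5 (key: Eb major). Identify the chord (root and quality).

The figures 7 5 indicate a seventh chord in root position.
In root position the bass is the root, so the root is C.
The chord tones are C, Eb, G, Bb, giving C minor seventh.

C minor seventh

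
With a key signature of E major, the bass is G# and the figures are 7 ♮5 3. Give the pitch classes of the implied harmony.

A third above G# in this key is B.
A fifth above G# in this key is D#, made natural (D) by the ♮ figure.
A seventh above G# in this key is F#.
Together with the bass G#, this spells G# half-diminished seventh in root position.

G#, B, D, F#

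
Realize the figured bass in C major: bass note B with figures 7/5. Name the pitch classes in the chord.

B, D, F, A

The written figures 7/5 are shorthand for 7/5/3: the 3 is implied.
A third above B in this key is D.
A fifth above B in this key is F.
A seventh above B in this key is A.
Together with the bass B, this spells B half-diminished seventh in root position.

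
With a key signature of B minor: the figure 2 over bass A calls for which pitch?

Counting 1 letter step above A lands on B; in B minor, that letter is B.

B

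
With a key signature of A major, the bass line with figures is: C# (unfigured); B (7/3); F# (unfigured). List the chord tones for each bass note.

C# (5/3): C#, E, G#.
B (7/5/3): B, D, F#, A.
F# (5/3): F#, A, C#.

C#, E, G# | B, D, F#, A | F#, A, C#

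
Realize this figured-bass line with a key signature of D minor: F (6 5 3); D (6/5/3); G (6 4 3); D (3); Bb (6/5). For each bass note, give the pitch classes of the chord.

F (6/5/3): F, A, C, D.
D (6/5/3): D, F, A, Bb.
G (6/4/3): G, Bb, C, E.
D (5/3): D, F, A.
Bb (6/5/3): Bb, D, F, G.

F, A, C, D | D, F, A, Bb | G, Bb, C, E | D, F, A | Bb, D, F, G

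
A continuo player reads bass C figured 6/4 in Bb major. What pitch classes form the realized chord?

A fourth above C in this key is F.
A sixth above C in this key is A.
Together with the bass C, this spells F major in second inversion.

C, F, A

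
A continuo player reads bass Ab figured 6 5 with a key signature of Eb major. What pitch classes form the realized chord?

Ab, C, Eb, F

The written figures 6 5 are shorthand for 6/5/3: the 3 is implied.
A third above Ab in this key is C.
A fifth above Ab in this key is Eb.
A sixth above Ab in this key is F.
Together with the bass Ab, this spells F minor seventh in first inversion.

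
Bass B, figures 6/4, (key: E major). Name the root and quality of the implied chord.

The figures 6/4 indicate a triad in second inversion.
In second inversion the root lies a fourth above the bass: a fourth above B in E major is E.
The chord tones are B, E, G#, giving E major.

E major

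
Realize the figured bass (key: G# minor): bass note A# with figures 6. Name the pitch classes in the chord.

A#, C#, F#

The written figures 6 are shorthand for 6/3: the 3 is implied.
A third above A# in this key is C#.
A sixth above A# in this key is F#.
Together with the bass A#, this spells F# major in first inversion.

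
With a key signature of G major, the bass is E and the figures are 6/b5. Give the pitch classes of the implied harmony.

The written figures 6/b5 are shorthand for 6/5/3: the 3 is implied.
A third above E in this key is G.
A fifth above E in this key is B, lowered to Bb by the flat.
A sixth above E in this key is C.
Together with the bass E, this spells C dominant seventh in first inversion.

E, G, Bb, C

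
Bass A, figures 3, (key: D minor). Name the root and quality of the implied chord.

A minor

The figures 3 indicate a triad in root position.
In root position the bass is the root, so the root is A.
The chord tones are A, C, E, giving A minor.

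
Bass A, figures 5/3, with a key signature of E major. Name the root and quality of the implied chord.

The figures 5/3 indicate a triad in root position.
In root position the bass is the root, so the root is A.
The chord tones are A, C#, E, giving A major.

A major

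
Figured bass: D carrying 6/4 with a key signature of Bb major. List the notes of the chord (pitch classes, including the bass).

D, G, Bb

A fourth above D in this key is G.
A sixth above D in this key is Bb.
Together with the bass D, this spells G minor in second inversion.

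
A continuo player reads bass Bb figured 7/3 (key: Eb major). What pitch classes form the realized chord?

Bb, D, F, Ab

The written figures 7/3 are shorthand for 7/5/3: the 5 is implied.
A third above Bb in this key is D.
A fifth above Bb in this key is F.
A seventh above Bb in this key is Ab.
Together with the bass Bb, this spells Bb dominant seventh in root position.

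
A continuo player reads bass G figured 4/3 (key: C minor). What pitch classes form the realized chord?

G, Bb, C, Eb

The written figures 4/3 are shorthand for 6/4/3: the 6 is implied.
A third above G in this key is Bb.
A fourth above G in this key is C.
A sixth above G in this key is Eb.
Together with the bass G, this spells C minor seventh in second inversion.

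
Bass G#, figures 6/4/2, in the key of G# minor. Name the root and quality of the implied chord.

A# half-diminished seventh

The figures 6/4/2 indicate a seventh chord in third inversion.
In third inversion the root lies a second above the bass: a second above G# in G# minor is A#.
The chord tones are G#, A#, C#, E, giving A# half-diminished seventh.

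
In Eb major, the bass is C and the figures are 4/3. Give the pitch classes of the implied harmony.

The written figures 4/3 are shorthand for 6/4/3: the 6 is implied.
A third above C in this key is Eb.
A fourth above C in this key is F.
A sixth above C in this key is Ab.
Together with the bass C, this spells F minor seventh in second inversion.

C, Eb, F, Ab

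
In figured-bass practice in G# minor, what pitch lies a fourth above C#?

F#

Counting 3 letter steps above C# lands on F; in G# minor, that letter is F#.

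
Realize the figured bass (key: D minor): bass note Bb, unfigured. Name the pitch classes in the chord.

Bb, D, F

An unfigured bass implies 5/3.
A third above Bb in this key is D.
A fifth above Bb in this key is F.
Together with the bass Bb, this spells Bb major in root position.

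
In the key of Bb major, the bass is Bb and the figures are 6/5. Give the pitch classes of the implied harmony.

Bb, D, F, G

The written figures 6/5 are shorthand for 6/5/3: the 3 is implied.
A third above Bb in this key is D.
A fifth above Bb in this key is F.
A sixth above Bb in this key is G.
Together with the bass Bb, this spells G minor seventh in first inversion.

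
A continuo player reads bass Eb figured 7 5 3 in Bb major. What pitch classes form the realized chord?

Eb, G, Bb, D

A third above Eb in this key is G.
A fifth above Eb in this key is Bb.
A seventh above Eb in this key is D.
Together with the bass Eb, this spells Eb major seventh in root position.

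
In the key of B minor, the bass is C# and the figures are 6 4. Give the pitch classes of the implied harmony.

C#, F#, A

A fourth above C# in this key is F#.
A sixth above C# in this key is A.
Together with the bass C#, this spells F# minor in second inversion.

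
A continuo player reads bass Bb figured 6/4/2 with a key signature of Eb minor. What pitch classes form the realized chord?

A second above Bb in this key is Cb.
A fourth above Bb in this key is Eb.
A sixth above Bb in this key is Gb.
Together with the bass Bb, this spells Cb major seventh in third inversion.

Bb, Cb, Eb, Gb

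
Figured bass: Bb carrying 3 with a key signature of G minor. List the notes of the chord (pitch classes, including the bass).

Bb, D, F

The written figures 3 are shorthand for 5/3: the 5 is implied.
A third above Bb in this key is D.
A fifth above Bb in this key is F.
Together with the bass Bb, this spells Bb major in root position.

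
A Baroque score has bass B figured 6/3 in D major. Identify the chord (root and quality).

The figures 6/3 indicate a triad in first inversion.
In first inversion the root lies a sixth above the bass: a sixth above B in D major is G.
The chord tones are B, D, G, giving G major.

G major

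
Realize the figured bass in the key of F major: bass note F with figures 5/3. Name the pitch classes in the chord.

F, A, C

A third above F in this key is A.
A fifth above F in this key is C.
Together with the bass F, this spells F major in root position.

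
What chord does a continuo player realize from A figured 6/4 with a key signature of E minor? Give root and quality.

D major

The figures 6/4 indicate a triad in second inversion.
In second inversion the root lies a fourth above the bass: a fourth above A in E minor is D.
The chord tones are A, D, F#, giving D major.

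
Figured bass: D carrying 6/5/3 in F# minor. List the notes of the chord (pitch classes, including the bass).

A third above D in this key is F#.
A fifth above D in this key is A.
A sixth above D in this key is B.
Together with the bass D, this spells B minor seventh in first inversion.

D, F#, A, B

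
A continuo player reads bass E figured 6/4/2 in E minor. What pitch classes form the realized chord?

E, F#, A, C

A second above E in this key is F#.
A fourth above E in this key is A.
A sixth above E in this key is C.
Together with the bass E, this spells F# half-diminished seventh in third inversion.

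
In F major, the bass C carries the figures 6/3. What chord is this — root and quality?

A minor

The figures 6/3 indicate a triad in first inversion.
In first inversion the root lies a sixth above the bass: a sixth above C in F major is A.
The chord tones are C, E, A, giving A minor.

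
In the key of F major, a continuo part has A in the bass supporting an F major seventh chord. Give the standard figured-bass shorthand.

A is the third of F major seventh, so the chord is in first inversion.
A seventh chord in first inversion is figured 6/5/3, conventionally abbreviated 6/5.

6/5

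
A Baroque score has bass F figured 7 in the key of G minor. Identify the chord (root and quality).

The figures 7 indicate a seventh chord in root position.
In root position the bass is the root, so the root is F.
The chord tones are F, A, C, Eb, giving F dominant seventh.

F dominant seventh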